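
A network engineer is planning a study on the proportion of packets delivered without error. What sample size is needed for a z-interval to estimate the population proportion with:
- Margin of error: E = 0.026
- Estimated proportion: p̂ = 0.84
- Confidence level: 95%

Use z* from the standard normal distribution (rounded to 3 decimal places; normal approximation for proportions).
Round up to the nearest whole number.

Using z* for proportion z-interval (normal approximation).

For 95% confidence, z* = 1.96 (from standard normal table)

Sample size formula for proportion z-interval: n = z*²p̂(1-p̂)/E²

n = 1.96² × 0.84 × 0.16 / 0.026²
  = 3.8416 × 0.1344 / 0.000676
  = 763.7737

Round up to the nearest whole number: n = 764

764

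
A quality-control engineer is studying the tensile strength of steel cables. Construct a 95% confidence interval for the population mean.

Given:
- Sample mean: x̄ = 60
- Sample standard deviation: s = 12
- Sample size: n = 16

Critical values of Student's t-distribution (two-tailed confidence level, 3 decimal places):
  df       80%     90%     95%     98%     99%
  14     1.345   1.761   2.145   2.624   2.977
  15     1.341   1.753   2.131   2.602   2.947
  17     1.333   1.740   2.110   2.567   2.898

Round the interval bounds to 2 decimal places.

The population standard deviation σ is unknown (only the sample standard deviation s is given), so use a t-interval with df = n - 1 = 16 - 1 = 15.

For 95% confidence with df = 15, t* = 2.131 (from t-table)

Standard error: SE = s/√n = 12/√16 = 3.000000

Margin of error: E = t* × SE = 2.131 × 3.000000 = 6.3930

T-interval: x̄ ± E = 60 ± 6.3930 = (53.6070, 66.3930)

Rounded to 2 decimal places:

(53.61, 66.39)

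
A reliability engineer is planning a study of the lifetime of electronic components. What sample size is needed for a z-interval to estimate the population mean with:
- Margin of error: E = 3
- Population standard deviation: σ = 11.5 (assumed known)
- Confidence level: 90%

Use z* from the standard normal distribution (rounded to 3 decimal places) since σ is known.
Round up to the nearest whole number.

Using z* since population σ is known (z-interval formula).

For 90% confidence, z* = 1.645 (from standard normal table)

Sample size formula for z-interval: n = (z*σ/E)²

n = (1.645 × 11.5 / 3)²
  = (6.305833)²
  = 39.7635

Round up to the nearest whole number: n = 40

40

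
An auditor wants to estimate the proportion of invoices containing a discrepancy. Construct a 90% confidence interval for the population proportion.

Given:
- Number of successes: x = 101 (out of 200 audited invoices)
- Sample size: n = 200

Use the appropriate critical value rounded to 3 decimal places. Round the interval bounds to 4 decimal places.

Sample proportion: p̂ = 101/200 = 0.505000

Check conditions for normal approximation:
  np̂ = 101 ≥ 10 ✓
  n(1-p̂) = 99 ≥ 10 ✓

The sample is large enough, so use a z-interval (normal approximation) for the proportion.

For 90% confidence, z* = 1.645 (from standard normal table)

Standard error: SE = √(p̂(1-p̂)/n) = √(0.505000×0.495000/200) = 0.03535357

Margin of error: E = z* × SE = 1.645 × 0.03535357 = 0.058157

Z-interval: p̂ ± E = 0.505000 ± 0.058157 = (0.446843, 0.563157)

Rounded to 4 decimal places:

(0.4468, 0.5632)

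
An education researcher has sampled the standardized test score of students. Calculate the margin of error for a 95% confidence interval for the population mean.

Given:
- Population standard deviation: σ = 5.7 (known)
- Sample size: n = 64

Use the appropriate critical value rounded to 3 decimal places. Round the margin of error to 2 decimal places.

The population standard deviation σ is known, so use the z-interval margin of error formula.

For 95% confidence, z* = 1.96 (from standard normal table)

Margin of error formula for z-interval: E = z* × σ/√n

E = 1.96 × 5.7/√64
  = 1.96 × 0.712500
  = 1.3965

Rounded to 2 decimal places:

1.40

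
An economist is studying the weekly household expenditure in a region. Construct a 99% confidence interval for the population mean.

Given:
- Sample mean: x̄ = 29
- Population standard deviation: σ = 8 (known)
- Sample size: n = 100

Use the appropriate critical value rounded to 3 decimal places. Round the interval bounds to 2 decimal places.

The population standard deviation σ is known, so use a z-interval (standard normal critical value).

For 99% confidence, z* = 2.576 (from standard normal table)

Standard error: SE = σ/√n = 8/√100 = 0.800000

Margin of error: E = z* × SE = 2.576 × 0.800000 = 2.0608

Z-interval: x̄ ± E = 29 ± 2.0608 = (26.9392, 31.0608)

Rounded to 2 decimal places:

(26.94, 31.06)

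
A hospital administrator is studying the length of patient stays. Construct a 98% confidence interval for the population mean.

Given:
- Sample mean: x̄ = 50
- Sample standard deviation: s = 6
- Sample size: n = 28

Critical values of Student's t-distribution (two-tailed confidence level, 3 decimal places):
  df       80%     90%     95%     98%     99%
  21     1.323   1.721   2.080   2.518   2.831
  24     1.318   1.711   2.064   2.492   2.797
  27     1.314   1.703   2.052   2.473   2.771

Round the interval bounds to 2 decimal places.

The population standard deviation σ is unknown (only the sample standard deviation s is given), so use a t-interval with df = n - 1 = 28 - 1 = 27.

For 98% confidence with df = 27, t* = 2.473 (from t-table)

Standard error: SE = s/√n = 6/√28 = 1.133893

Margin of error: E = t* × SE = 2.473 × 1.133893 = 2.8041

T-interval: x̄ ± E = 50 ± 2.8041 = (47.1959, 52.8041)

Rounded to 2 decimal places:

(47.20, 52.80)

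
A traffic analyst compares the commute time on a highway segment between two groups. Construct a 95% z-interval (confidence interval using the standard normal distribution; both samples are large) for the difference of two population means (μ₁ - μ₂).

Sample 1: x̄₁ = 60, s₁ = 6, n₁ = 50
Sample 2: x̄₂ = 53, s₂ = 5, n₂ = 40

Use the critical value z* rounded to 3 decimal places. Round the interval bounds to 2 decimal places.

Both samples are large (n₁ = 50 ≥ 30, n₂ = 40 ≥ 30), so a z-interval for the difference of means applies.

Point estimate: x̄₁ - x̄₂ = 60 - 53 = 7

Standard error: SE = √(s₁²/n₁ + s₂²/n₂)
= √(6²/50 + 5²/40)
= √(0.720000 + 0.625000)
= 1.159741

For 95% confidence, z* = 1.96 (from standard normal table)
Margin of error: E = z* × SE = 1.96 × 1.159741 = 2.2731

Z-interval: (x̄₁ - x̄₂) ± E = 7 ± 2.2731 = (4.7269, 9.2731)

Rounded to 2 decimal places:

(4.73, 9.27)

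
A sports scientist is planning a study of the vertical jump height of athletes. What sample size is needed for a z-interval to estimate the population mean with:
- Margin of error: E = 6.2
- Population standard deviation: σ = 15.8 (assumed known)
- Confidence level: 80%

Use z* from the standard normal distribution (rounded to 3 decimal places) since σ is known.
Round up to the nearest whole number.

Using z* since population σ is known (z-interval formula).

For 80% confidence, z* = 1.282 (from standard normal table)

Sample size formula for z-interval: n = (z*σ/E)²

n = (1.282 × 15.8 / 6.2)²
  = (3.267032)²
  = 10.6735

Round up to the nearest whole number: n = 11

11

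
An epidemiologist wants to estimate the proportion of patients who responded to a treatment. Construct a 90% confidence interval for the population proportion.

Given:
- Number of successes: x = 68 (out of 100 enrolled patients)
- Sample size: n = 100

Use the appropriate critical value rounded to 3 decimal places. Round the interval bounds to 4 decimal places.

Sample proportion: p̂ = 68/100 = 0.680000

Check conditions for normal approximation:
  np̂ = 68 ≥ 10 ✓
  n(1-p̂) = 32 ≥ 10 ✓

The sample is large enough, so use a z-interval (normal approximation) for the proportion.

For 90% confidence, z* = 1.645 (from standard normal table)

Standard error: SE = √(p̂(1-p̂)/n) = √(0.680000×0.320000/100) = 0.04664762

Margin of error: E = z* × SE = 1.645 × 0.04664762 = 0.076735

Z-interval: p̂ ± E = 0.680000 ± 0.076735 = (0.603265, 0.756735)

Rounded to 4 decimal places:

(0.6033, 0.7567)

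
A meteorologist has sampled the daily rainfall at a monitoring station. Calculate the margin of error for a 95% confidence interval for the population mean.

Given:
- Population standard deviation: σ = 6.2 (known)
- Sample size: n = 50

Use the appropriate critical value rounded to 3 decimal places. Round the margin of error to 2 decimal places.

The population standard deviation σ is known, so use the z-interval margin of error formula.

For 95% confidence, z* = 1.96 (from standard normal table)

Margin of error formula for z-interval: E = z* × σ/√n

E = 1.96 × 6.2/√50
  = 1.96 × 0.876812
  = 1.7186

Rounded to 2 decimal places:

1.72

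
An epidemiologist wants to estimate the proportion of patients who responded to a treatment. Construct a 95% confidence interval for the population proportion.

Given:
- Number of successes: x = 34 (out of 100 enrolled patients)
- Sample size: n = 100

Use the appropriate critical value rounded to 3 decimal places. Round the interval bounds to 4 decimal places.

Sample proportion: p̂ = 34/100 = 0.340000

Check conditions for normal approximation:
  np̂ = 34 ≥ 10 ✓
  n(1-p̂) = 66 ≥ 10 ✓

The sample is large enough, so use a z-interval (normal approximation) for the proportion.

For 95% confidence, z* = 1.96 (from standard normal table)

Standard error: SE = √(p̂(1-p̂)/n) = √(0.340000×0.660000/100) = 0.04737088

Margin of error: E = z* × SE = 1.96 × 0.04737088 = 0.092847

Z-interval: p̂ ± E = 0.340000 ± 0.092847 = (0.247153, 0.432847)

Rounded to 4 decimal places:

(0.2472, 0.4328)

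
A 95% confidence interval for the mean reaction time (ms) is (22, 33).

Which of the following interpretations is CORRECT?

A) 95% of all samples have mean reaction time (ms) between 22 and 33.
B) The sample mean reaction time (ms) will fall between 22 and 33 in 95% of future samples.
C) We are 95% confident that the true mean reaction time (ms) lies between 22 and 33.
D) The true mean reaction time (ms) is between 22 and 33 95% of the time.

A confidence interval represents our confidence in the procedure, not a probability statement about the parameter.

Key concept: If we repeated this sampling process many times and computed a 95% CI each time, about 95% of those intervals would contain the true population parameter.

For this specific interval (22, 33):
- Midpoint (point estimate): 27.5
- Margin of error: 5.5

The correct interpretation is the one stating confidence that the true parameter lies in the interval — option C.

C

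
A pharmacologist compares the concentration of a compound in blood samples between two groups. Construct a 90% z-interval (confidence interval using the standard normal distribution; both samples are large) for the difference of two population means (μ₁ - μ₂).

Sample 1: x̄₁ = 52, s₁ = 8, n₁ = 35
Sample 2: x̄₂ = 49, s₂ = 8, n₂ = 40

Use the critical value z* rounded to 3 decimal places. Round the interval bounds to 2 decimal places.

Both samples are large (n₁ = 35 ≥ 30, n₂ = 40 ≥ 30), so a z-interval for the difference of means applies.

Point estimate: x̄₁ - x̄₂ = 52 - 49 = 3

Standard error: SE = √(s₁²/n₁ + s₂²/n₂)
= √(8²/35 + 8²/40)
= √(1.828571 + 1.600000)
= 1.851640

For 90% confidence, z* = 1.645 (from standard normal table)
Margin of error: E = z* × SE = 1.645 × 1.851640 = 3.0459

Z-interval: (x̄₁ - x̄₂) ± E = 3 ± 3.0459 = (-0.0459, 6.0459)

Rounded to 2 decimal places:

(-0.05, 6.05)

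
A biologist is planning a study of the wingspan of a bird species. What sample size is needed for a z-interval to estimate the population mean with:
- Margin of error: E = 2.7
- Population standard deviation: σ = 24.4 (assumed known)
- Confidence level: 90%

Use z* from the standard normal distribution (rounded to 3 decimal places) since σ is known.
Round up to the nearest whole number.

Using z* since population σ is known (z-interval formula).

For 90% confidence, z* = 1.645 (from standard normal table)

Sample size formula for z-interval: n = (z*σ/E)²

n = (1.645 × 24.4 / 2.7)²
  = (14.865926)²
  = 220.9958

Round up to the nearest whole number: n = 221

221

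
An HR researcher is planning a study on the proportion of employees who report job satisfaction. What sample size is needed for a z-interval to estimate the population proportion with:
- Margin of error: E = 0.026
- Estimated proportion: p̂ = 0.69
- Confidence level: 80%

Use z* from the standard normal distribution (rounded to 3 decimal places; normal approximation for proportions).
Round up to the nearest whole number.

Using z* for proportion z-interval (normal approximation).

For 80% confidence, z* = 1.282 (from standard normal table)

Sample size formula for proportion z-interval: n = z*²p̂(1-p̂)/E²

n = 1.282² × 0.69 × 0.31 / 0.026²
  = 1.643524 × 0.2139 / 0.000676
  = 520.0441

Round up to the nearest whole number: n = 521

521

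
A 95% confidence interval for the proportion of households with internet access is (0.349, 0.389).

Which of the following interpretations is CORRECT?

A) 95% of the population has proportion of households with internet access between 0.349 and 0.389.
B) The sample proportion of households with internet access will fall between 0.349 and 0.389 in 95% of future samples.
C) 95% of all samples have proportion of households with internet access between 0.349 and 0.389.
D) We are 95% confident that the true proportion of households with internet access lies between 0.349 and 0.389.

A confidence interval represents our confidence in the procedure, not a probability statement about the parameter.

Key concept: If we repeated this sampling process many times and computed a 95% CI each time, about 95% of those intervals would contain the true population parameter.

For this specific interval (0.349, 0.389):
- Midpoint (point estimate): 0.369
- Margin of error: 0.02

The correct interpretation is the one stating confidence that the true parameter lies in the interval — option D.

D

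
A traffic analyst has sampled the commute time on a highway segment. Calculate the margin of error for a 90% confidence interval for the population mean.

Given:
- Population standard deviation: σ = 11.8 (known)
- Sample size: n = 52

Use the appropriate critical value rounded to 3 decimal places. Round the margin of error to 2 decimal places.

The population standard deviation σ is known, so use the z-interval margin of error formula.

For 90% confidence, z* = 1.645 (from standard normal table)

Margin of error formula for z-interval: E = z* × σ/√n

E = 1.645 × 11.8/√52
  = 1.645 × 1.636366
  = 2.6918

Rounded to 2 decimal places:

2.69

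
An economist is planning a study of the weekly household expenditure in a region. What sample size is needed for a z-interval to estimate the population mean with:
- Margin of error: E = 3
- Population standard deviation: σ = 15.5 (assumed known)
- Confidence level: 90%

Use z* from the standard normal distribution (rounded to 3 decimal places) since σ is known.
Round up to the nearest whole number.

Using z* since population σ is known (z-interval formula).

For 90% confidence, z* = 1.645 (from standard normal table)

Sample size formula for z-interval: n = (z*σ/E)²

n = (1.645 × 15.5 / 3)²
  = (8.499167)²
  = 72.2358

Round up to the nearest whole number: n = 73

73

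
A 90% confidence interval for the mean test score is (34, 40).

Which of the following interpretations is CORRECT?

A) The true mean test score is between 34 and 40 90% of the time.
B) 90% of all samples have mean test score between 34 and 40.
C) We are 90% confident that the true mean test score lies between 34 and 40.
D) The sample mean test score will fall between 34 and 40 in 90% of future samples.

A confidence interval represents our confidence in the procedure, not a probability statement about the parameter.

Key concept: If we repeated this sampling process many times and computed a 90% CI each time, about 90% of those intervals would contain the true population parameter.

For this specific interval (34, 40):
- Midpoint (point estimate): 37
- Margin of error: 3

The correct interpretation is the one stating confidence that the true parameter lies in the interval — option C.

C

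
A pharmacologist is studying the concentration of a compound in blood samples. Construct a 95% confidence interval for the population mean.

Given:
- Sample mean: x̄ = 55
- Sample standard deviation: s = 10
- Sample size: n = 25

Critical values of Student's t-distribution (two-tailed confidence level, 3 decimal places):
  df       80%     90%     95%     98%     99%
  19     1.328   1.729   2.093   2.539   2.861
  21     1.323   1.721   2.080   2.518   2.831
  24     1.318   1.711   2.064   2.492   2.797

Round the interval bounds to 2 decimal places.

The population standard deviation σ is unknown (only the sample standard deviation s is given), so use a t-interval with df = n - 1 = 25 - 1 = 24.

For 95% confidence with df = 24, t* = 2.064 (from t-table)

Standard error: SE = s/√n = 10/√25 = 2.000000

Margin of error: E = t* × SE = 2.064 × 2.000000 = 4.1280

T-interval: x̄ ± E = 55 ± 4.1280 = (50.8720, 59.1280)

Rounded to 2 decimal places:

(50.87, 59.13)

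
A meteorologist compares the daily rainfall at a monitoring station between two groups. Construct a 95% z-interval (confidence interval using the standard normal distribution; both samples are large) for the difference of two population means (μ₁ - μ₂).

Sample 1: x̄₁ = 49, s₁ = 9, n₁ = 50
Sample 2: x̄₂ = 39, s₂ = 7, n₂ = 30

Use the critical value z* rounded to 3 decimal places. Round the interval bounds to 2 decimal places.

Both samples are large (n₁ = 50 ≥ 30, n₂ = 30 ≥ 30), so a z-interval for the difference of means applies.

Point estimate: x̄₁ - x̄₂ = 49 - 39 = 10

Standard error: SE = √(s₁²/n₁ + s₂²/n₂)
= √(9²/50 + 7²/30)
= √(1.620000 + 1.633333)
= 1.803700

For 95% confidence, z* = 1.96 (from standard normal table)
Margin of error: E = z* × SE = 1.96 × 1.803700 = 3.5353

Z-interval: (x̄₁ - x̄₂) ± E = 10 ± 3.5353 = (6.4647, 13.5353)

Rounded to 2 decimal places:

(6.46, 13.54)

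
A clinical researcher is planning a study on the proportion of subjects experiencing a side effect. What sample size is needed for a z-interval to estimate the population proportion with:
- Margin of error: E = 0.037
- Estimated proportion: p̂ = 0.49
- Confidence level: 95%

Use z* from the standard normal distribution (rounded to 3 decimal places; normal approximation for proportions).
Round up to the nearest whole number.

Using z* for proportion z-interval (normal approximation).

For 95% confidence, z* = 1.96 (from standard normal table)

Sample size formula for proportion z-interval: n = z*²p̂(1-p̂)/E²

n = 1.96² × 0.49 × 0.51 / 0.037²
  = 3.8416 × 0.2499 / 0.001369
  = 701.2534

Round up to the nearest whole number: n = 702

702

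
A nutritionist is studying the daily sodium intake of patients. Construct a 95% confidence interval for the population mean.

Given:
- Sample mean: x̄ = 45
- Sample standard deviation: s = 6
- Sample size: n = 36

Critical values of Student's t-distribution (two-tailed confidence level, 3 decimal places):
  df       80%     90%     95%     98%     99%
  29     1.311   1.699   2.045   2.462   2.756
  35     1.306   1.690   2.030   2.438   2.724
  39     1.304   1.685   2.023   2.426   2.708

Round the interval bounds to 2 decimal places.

The population standard deviation σ is unknown (only the sample standard deviation s is given), so use a t-interval with df = n - 1 = 36 - 1 = 35.

For 95% confidence with df = 35, t* = 2.030 (from t-table)

Standard error: SE = s/√n = 6/√36 = 1.000000

Margin of error: E = t* × SE = 2.030 × 1.000000 = 2.0300

T-interval: x̄ ± E = 45 ± 2.0300 = (42.9700, 47.0300)

Rounded to 2 decimal places:

(42.97, 47.03)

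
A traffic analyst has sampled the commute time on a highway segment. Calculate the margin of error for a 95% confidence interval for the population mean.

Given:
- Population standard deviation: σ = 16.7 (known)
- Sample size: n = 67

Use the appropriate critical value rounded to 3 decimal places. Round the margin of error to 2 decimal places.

The population standard deviation σ is known, so use the z-interval margin of error formula.

For 95% confidence, z* = 1.96 (from standard normal table)

Margin of error formula for z-interval: E = z* × σ/√n

E = 1.96 × 16.7/√67
  = 1.96 × 2.040230
  = 3.9989

Rounded to 2 decimal places:

4.00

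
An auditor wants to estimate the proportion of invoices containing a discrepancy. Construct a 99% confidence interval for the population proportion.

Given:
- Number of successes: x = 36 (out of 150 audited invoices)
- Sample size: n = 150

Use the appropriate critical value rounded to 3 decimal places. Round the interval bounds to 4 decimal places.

Sample proportion: p̂ = 36/150 = 0.240000

Check conditions for normal approximation:
  np̂ = 36 ≥ 10 ✓
  n(1-p̂) = 114 ≥ 10 ✓

The sample is large enough, so use a z-interval (normal approximation) for the proportion.

For 99% confidence, z* = 2.576 (from standard normal table)

Standard error: SE = √(p̂(1-p̂)/n) = √(0.240000×0.760000/150) = 0.03487119

Margin of error: E = z* × SE = 2.576 × 0.03487119 = 0.089828

Z-interval: p̂ ± E = 0.240000 ± 0.089828 = (0.150172, 0.329828)

Rounded to 4 decimal places:

(0.1502, 0.3298)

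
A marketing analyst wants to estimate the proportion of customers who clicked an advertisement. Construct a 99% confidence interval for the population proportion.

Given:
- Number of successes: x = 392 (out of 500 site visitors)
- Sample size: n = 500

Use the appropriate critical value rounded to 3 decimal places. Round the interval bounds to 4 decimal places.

Sample proportion: p̂ = 392/500 = 0.784000

Check conditions for normal approximation:
  np̂ = 392 ≥ 10 ✓
  n(1-p̂) = 108 ≥ 10 ✓

The sample is large enough, so use a z-interval (normal approximation) for the proportion.

For 99% confidence, z* = 2.576 (from standard normal table)

Standard error: SE = √(p̂(1-p̂)/n) = √(0.784000×0.216000/500) = 0.01840348

Margin of error: E = z* × SE = 2.576 × 0.01840348 = 0.047407

Z-interval: p̂ ± E = 0.784000 ± 0.047407 = (0.736593, 0.831407)

Rounded to 4 decimal places:

(0.7366, 0.8314)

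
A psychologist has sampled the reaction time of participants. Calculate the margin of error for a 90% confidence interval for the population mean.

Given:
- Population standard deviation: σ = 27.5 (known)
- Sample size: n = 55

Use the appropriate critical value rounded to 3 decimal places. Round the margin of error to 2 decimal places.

The population standard deviation σ is known, so use the z-interval margin of error formula.

For 90% confidence, z* = 1.645 (from standard normal table)

Margin of error formula for z-interval: E = z* × σ/√n

E = 1.645 × 27.5/√55
  = 1.645 × 3.708099
  = 6.0998

Rounded to 2 decimal places:

6.10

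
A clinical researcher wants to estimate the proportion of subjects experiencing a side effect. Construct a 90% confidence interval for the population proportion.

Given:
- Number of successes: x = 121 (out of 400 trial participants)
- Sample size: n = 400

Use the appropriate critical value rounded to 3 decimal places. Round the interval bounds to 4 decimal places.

Sample proportion: p̂ = 121/400 = 0.302500

Check conditions for normal approximation:
  np̂ = 121 ≥ 10 ✓
  n(1-p̂) = 279 ≥ 10 ✓

The sample is large enough, so use a z-interval (normal approximation) for the proportion.

For 90% confidence, z* = 1.645 (from standard normal table)

Standard error: SE = √(p̂(1-p̂)/n) = √(0.302500×0.697500/400) = 0.02296703

Margin of error: E = z* × SE = 1.645 × 0.02296703 = 0.037781

Z-interval: p̂ ± E = 0.302500 ± 0.037781 = (0.264719, 0.340281)

Rounded to 4 decimal places:

(0.2647, 0.3403)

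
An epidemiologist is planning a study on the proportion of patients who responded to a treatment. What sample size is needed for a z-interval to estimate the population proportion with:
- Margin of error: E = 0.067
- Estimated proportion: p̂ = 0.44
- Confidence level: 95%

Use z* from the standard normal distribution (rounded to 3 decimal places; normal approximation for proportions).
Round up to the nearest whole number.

Using z* for proportion z-interval (normal approximation).

For 95% confidence, z* = 1.96 (from standard normal table)

Sample size formula for proportion z-interval: n = z*²p̂(1-p̂)/E²

n = 1.96² × 0.44 × 0.56 / 0.067²
  = 3.8416 × 0.2464 / 0.004489
  = 210.8644

Round up to the nearest whole number: n = 211

211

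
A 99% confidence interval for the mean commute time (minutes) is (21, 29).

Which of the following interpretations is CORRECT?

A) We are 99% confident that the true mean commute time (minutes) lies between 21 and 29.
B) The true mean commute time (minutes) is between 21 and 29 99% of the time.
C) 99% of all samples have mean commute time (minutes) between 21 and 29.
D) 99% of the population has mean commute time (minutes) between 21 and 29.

A confidence interval represents our confidence in the procedure, not a probability statement about the parameter.

Key concept: If we repeated this sampling process many times and computed a 99% CI each time, about 99% of those intervals would contain the true population parameter.

For this specific interval (21, 29):
- Midpoint (point estimate): 25
- Margin of error: 4

The correct interpretation is the one stating confidence that the true parameter lies in the interval — option A.

A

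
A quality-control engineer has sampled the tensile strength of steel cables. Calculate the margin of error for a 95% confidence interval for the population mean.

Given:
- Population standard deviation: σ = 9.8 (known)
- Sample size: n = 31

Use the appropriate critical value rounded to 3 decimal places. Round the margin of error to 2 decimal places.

The population standard deviation σ is known, so use the z-interval margin of error formula.

For 95% confidence, z* = 1.96 (from standard normal table)

Margin of error formula for z-interval: E = z* × σ/√n

E = 1.96 × 9.8/√31
  = 1.96 × 1.760132
  = 3.4499

Rounded to 2 decimal places:

3.45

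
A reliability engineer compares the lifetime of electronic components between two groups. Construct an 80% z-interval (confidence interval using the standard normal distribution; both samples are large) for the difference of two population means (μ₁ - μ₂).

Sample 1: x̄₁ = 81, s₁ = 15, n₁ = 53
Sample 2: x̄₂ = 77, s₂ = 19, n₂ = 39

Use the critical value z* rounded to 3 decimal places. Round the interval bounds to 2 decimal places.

Both samples are large (n₁ = 53 ≥ 30, n₂ = 39 ≥ 30), so a z-interval for the difference of means applies.

Point estimate: x̄₁ - x̄₂ = 81 - 77 = 4

Standard error: SE = √(s₁²/n₁ + s₂²/n₂)
= √(15²/53 + 19²/39)
= √(4.245283 + 9.256410)
= 3.674465

For 80% confidence, z* = 1.282 (from standard normal table)
Margin of error: E = z* × SE = 1.282 × 3.674465 = 4.7107

Z-interval: (x̄₁ - x̄₂) ± E = 4 ± 4.7107 = (-0.7107, 8.7107)

Rounded to 2 decimal places:

(-0.71, 8.71)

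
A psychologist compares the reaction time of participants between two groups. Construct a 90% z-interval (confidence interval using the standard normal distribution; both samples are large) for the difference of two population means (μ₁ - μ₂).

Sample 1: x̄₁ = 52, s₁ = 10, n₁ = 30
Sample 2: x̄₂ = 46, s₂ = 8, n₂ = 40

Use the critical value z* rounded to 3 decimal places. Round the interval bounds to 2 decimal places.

Both samples are large (n₁ = 30 ≥ 30, n₂ = 40 ≥ 30), so a z-interval for the difference of means applies.

Point estimate: x̄₁ - x̄₂ = 52 - 46 = 6

Standard error: SE = √(s₁²/n₁ + s₂²/n₂)
= √(10²/30 + 8²/40)
= √(3.333333 + 1.600000)
= 2.221111

For 90% confidence, z* = 1.645 (from standard normal table)
Margin of error: E = z* × SE = 1.645 × 2.221111 = 3.6537

Z-interval: (x̄₁ - x̄₂) ± E = 6 ± 3.6537 = (2.3463, 9.6537)

Rounded to 2 decimal places:

(2.35, 9.65)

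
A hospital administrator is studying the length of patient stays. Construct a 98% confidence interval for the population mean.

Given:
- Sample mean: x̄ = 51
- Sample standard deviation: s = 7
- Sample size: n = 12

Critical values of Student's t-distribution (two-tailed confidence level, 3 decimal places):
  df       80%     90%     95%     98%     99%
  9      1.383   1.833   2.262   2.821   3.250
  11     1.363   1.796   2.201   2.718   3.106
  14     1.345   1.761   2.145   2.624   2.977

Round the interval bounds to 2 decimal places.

The population standard deviation σ is unknown (only the sample standard deviation s is given), so use a t-interval with df = n - 1 = 12 - 1 = 11.

For 98% confidence with df = 11, t* = 2.718 (from t-table)

Standard error: SE = s/√n = 7/√12 = 2.020726

Margin of error: E = t* × SE = 2.718 × 2.020726 = 5.4923

T-interval: x̄ ± E = 51 ± 5.4923 = (45.5077, 56.4923)

Rounded to 2 decimal places:

(45.51, 56.49)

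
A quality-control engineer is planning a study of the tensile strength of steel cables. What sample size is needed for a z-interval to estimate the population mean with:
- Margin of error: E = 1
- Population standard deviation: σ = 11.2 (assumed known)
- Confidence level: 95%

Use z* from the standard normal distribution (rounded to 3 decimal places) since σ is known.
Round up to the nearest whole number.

Using z* since population σ is known (z-interval formula).

For 95% confidence, z* = 1.96 (from standard normal table)

Sample size formula for z-interval: n = (z*σ/E)²

n = (1.96 × 11.2 / 1)²
  = (21.952000)²
  = 481.8903

Round up to the nearest whole number: n = 482

482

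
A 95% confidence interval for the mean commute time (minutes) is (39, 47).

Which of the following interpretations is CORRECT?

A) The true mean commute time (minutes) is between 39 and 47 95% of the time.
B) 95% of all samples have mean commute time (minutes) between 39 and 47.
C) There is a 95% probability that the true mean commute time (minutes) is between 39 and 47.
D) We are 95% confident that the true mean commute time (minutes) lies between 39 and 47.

A confidence interval represents our confidence in the procedure, not a probability statement about the parameter.

Key concept: If we repeated this sampling process many times and computed a 95% CI each time, about 95% of those intervals would contain the true population parameter.

For this specific interval (39, 47):
- Midpoint (point estimate): 43
- Margin of error: 4

The correct interpretation is the one stating confidence that the true parameter lies in the interval — option D.

D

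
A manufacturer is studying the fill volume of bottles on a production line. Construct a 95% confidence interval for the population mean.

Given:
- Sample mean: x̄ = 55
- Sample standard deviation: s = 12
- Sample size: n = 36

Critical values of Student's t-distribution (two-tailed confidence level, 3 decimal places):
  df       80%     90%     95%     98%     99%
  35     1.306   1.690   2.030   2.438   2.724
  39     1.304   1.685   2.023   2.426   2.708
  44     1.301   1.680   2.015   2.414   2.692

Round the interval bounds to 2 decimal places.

The population standard deviation σ is unknown (only the sample standard deviation s is given), so use a t-interval with df = n - 1 = 36 - 1 = 35.

For 95% confidence with df = 35, t* = 2.030 (from t-table)

Standard error: SE = s/√n = 12/√36 = 2.000000

Margin of error: E = t* × SE = 2.030 × 2.000000 = 4.0600

T-interval: x̄ ± E = 55 ± 4.0600 = (50.9400, 59.0600)

Rounded to 2 decimal places:

(50.94, 59.06)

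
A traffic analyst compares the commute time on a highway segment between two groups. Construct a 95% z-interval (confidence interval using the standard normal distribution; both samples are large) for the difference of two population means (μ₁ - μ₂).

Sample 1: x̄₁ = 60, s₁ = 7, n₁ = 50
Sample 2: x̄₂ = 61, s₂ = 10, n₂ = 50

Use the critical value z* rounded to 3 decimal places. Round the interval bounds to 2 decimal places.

Both samples are large (n₁ = 50 ≥ 30, n₂ = 50 ≥ 30), so a z-interval for the difference of means applies.

Point estimate: x̄₁ - x̄₂ = 60 - 61 = -1

Standard error: SE = √(s₁²/n₁ + s₂²/n₂)
= √(7²/50 + 10²/50)
= √(0.980000 + 2.000000)
= 1.726268

For 95% confidence, z* = 1.96 (from standard normal table)
Margin of error: E = z* × SE = 1.96 × 1.726268 = 3.3835

Z-interval: (x̄₁ - x̄₂) ± E = -1 ± 3.3835 = (-4.3835, 2.3835)

Rounded to 2 decimal places:

(-4.38, 2.38)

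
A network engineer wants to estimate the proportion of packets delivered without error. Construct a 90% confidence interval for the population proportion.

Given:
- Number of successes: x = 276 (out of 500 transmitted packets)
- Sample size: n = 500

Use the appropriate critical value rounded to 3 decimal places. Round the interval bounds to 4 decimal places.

Sample proportion: p̂ = 276/500 = 0.552000

Check conditions for normal approximation:
  np̂ = 276 ≥ 10 ✓
  n(1-p̂) = 224 ≥ 10 ✓

The sample is large enough, so use a z-interval (normal approximation) for the proportion.

For 90% confidence, z* = 1.645 (from standard normal table)

Standard error: SE = √(p̂(1-p̂)/n) = √(0.552000×0.448000/500) = 0.02223942

Margin of error: E = z* × SE = 1.645 × 0.02223942 = 0.036584

Z-interval: p̂ ± E = 0.552000 ± 0.036584 = (0.515416, 0.588584)

Rounded to 4 decimal places:

(0.5154, 0.5886)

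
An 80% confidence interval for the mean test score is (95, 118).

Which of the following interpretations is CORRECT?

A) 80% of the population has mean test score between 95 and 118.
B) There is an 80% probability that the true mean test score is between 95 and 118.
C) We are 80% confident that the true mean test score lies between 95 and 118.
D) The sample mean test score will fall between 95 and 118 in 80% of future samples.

A confidence interval represents our confidence in the procedure, not a probability statement about the parameter.

Key concept: If we repeated this sampling process many times and computed an 80% CI each time, about 80% of those intervals would contain the true population parameter.

For this specific interval (95, 118):
- Midpoint (point estimate): 106.5
- Margin of error: 11.5

The correct interpretation is the one stating confidence that the true parameter lies in the interval — option C.

C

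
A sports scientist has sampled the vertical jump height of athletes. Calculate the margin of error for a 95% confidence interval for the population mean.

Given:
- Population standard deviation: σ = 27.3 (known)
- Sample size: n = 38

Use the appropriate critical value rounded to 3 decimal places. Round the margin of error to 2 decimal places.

The population standard deviation σ is known, so use the z-interval margin of error formula.

For 95% confidence, z* = 1.96 (from standard normal table)

Margin of error formula for z-interval: E = z* × σ/√n

E = 1.96 × 27.3/√38
  = 1.96 × 4.428645
  = 8.6801

Rounded to 2 decimal places:

8.68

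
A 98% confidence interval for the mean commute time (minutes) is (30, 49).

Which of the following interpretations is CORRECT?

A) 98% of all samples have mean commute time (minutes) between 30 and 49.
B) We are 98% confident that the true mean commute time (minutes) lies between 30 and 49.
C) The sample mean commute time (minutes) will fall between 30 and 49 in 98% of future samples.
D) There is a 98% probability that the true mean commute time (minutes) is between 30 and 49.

A confidence interval represents our confidence in the procedure, not a probability statement about the parameter.

Key concept: If we repeated this sampling process many times and computed a 98% CI each time, about 98% of those intervals would contain the true population parameter.

For this specific interval (30, 49):
- Midpoint (point estimate): 39.5
- Margin of error: 9.5

The correct interpretation is the one stating confidence that the true parameter lies in the interval — option B.

B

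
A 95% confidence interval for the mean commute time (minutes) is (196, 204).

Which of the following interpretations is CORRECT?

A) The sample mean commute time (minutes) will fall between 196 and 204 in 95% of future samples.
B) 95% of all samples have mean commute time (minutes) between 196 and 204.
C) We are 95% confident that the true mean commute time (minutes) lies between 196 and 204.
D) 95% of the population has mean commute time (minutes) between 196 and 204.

A confidence interval represents our confidence in the procedure, not a probability statement about the parameter.

Key concept: If we repeated this sampling process many times and computed a 95% CI each time, about 95% of those intervals would contain the true population parameter.

For this specific interval (196, 204):
- Midpoint (point estimate): 200
- Margin of error: 4

The correct interpretation is the one stating confidence that the true parameter lies in the interval — option C.

C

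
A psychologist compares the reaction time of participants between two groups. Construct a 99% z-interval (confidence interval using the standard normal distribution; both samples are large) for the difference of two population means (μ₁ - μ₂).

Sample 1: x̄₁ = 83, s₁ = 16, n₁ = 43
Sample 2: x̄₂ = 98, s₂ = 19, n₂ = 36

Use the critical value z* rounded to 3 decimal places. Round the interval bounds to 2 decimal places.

Both samples are large (n₁ = 43 ≥ 30, n₂ = 36 ≥ 30), so a z-interval for the difference of means applies.

Point estimate: x̄₁ - x̄₂ = 83 - 98 = -15

Standard error: SE = √(s₁²/n₁ + s₂²/n₂)
= √(16²/43 + 19²/36)
= √(5.953488 + 10.027778)
= 3.997658

For 99% confidence, z* = 2.576 (from standard normal table)
Margin of error: E = z* × SE = 2.576 × 3.997658 = 10.2980

Z-interval: (x̄₁ - x̄₂) ± E = -15 ± 10.2980 = (-25.2980, -4.7020)

Rounded to 2 decimal places:

(-25.30, -4.70)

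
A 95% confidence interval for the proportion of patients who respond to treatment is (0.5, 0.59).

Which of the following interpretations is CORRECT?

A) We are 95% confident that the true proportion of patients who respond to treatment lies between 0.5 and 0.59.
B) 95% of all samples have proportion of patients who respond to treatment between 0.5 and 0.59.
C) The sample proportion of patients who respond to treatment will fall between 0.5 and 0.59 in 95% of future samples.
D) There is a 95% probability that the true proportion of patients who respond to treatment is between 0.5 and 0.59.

A confidence interval represents our confidence in the procedure, not a probability statement about the parameter.

Key concept: If we repeated this sampling process many times and computed a 95% CI each time, about 95% of those intervals would contain the true population parameter.

For this specific interval (0.5, 0.59):
- Midpoint (point estimate): 0.545
- Margin of error: 0.045

The correct interpretation is the one stating confidence that the true parameter lies in the interval — option A.

A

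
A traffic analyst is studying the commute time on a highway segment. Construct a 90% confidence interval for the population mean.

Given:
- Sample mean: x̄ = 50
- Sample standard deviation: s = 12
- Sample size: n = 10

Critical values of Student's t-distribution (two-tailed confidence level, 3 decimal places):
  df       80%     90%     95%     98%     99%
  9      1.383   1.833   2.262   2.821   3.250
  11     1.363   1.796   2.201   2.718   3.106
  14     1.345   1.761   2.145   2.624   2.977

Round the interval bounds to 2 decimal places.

The population standard deviation σ is unknown (only the sample standard deviation s is given), so use a t-interval with df = n - 1 = 10 - 1 = 9.

For 90% confidence with df = 9, t* = 1.833 (from t-table)

Standard error: SE = s/√n = 12/√10 = 3.794733

Margin of error: E = t* × SE = 1.833 × 3.794733 = 6.9557

T-interval: x̄ ± E = 50 ± 6.9557 = (43.0443, 56.9557)

Rounded to 2 decimal places:

(43.04, 56.96)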